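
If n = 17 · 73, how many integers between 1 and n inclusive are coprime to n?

φ(1241) = 1241 · (1 − 1/17) · (1 − 1/73)
       = 1241 · 1152/1241 = 1152.

1152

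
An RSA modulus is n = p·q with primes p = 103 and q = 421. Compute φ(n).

42840

φ(n) = (p − 1)(q − 1) = (103−1)(421−1) = 102·420 = 42840.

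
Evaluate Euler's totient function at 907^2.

821742

φ(822649) = 822649 · (1 − 1/907)
       = 822649 · 906/907 = 821742.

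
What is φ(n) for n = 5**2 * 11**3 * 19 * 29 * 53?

634233600

φ(5^2) = 5^2 − 5^1 = 25 − 5 = 20.
φ(11^3) = 11^3 − 11^2 = 1331 − 121 = 1210.
φ(19) = 19 − 1 = 18.
φ(29) = 29 − 1 = 28.
φ(53) = 53 − 1 = 52.
Since φ is multiplicative, φ(971729825) = 20 · 1210 · 18 · 28 · 52 = 634233600.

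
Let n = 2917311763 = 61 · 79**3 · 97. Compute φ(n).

2803956480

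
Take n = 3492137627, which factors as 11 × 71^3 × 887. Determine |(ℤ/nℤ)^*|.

φ(3492137627) = 3492137627 · (1 − 1/11) · (1 − 1/71) · (1 − 1/887)
       = 3492137627 · 620200/692747 = 3126428200.

3126428200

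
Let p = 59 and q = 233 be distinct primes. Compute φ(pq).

13456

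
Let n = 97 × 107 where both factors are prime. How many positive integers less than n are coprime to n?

φ(10379) = 10379 · (1 − 1/97) · (1 − 1/107)
       = 10379 · 10176/10379 = 10176.

10176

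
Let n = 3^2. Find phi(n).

φ(3^2) = 3^2 − 3^1 = 9 − 3 = 6.

6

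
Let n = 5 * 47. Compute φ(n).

φ(5) = 5 − 1 = 4.
φ(47) = 47 − 1 = 46.
Multiply: 4 · 46 = 184.

184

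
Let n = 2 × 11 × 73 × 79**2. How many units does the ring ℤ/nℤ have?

4436640

φ(2) = 2 − 1 = 1.
φ(11) = 11 − 1 = 10.
φ(73) = 73 − 1 = 72.
φ(79^2) = 79^1·(79−1) = 79·78 = 6162.
Multiply: 1 · 10 · 72 · 6162 = 4436640.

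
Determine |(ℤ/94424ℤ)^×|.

94424 = 2^3 · 11 · 29 · 37.
φ(2^3) = 2^3 − 2^2 = 8 − 4 = 4.
φ(11) = 11 − 1 = 10.
φ(29) = 29 − 1 = 28.
φ(37) = 37 − 1 = 36.
φ(94424) = 4 × 10 × 28 × 36 = 40320.

40320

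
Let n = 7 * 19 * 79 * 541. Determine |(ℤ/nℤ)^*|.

φ(5684287) = 5684287 · (1 − 1/7) · (1 − 1/19) · (1 − 1/79) · (1 − 1/541)
       = 5684287 · 4548960/5684287 = 4548960.

4548960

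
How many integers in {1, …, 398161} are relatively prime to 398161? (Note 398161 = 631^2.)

φ(398161) = 398161 · (1 − 1/631)
       = 398161 · 630/631 = 397530.

397530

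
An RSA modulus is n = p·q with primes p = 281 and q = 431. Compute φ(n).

120400

φ(pq) = (p−1)(q−1) = 280 · 430 = 120400.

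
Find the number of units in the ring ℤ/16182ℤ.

5040

Factor 16182: 16182 = 2 · 3^2 · 29 · 31.
φ(16182) = 16182 · (1 − 1/2) · (1 − 1/3) · (1 − 1/29) · (1 − 1/31)
       = 16182 · 1680/5394 = 5040.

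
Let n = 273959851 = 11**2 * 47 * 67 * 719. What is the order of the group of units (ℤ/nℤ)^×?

φ(273959851) = 273959851 · (1 − 1/11) · (1 − 1/47) · (1 − 1/67) · (1 − 1/719)
       = 273959851 · 21798480/24905441 = 239783280.

239783280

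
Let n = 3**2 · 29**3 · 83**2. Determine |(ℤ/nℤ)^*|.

φ(1512142389) = 1512142389 · (1 − 1/3) · (1 − 1/29) · (1 − 1/83)
       = 1512142389 · 4592/7221 = 961606128.

961606128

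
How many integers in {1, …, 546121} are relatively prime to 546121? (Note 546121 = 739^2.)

φ(739^2) = 739^1·(739−1) = 739·738 = 545382.

545382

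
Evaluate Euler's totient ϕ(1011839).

887040

First factor: 1011839 = 23 · 29 · 37 · 41.
φ(1011839) = 1011839 · (1 − 1/23) · (1 − 1/29) · (1 − 1/37) · (1 − 1/41)
       = 1011839 · 887040/1011839 = 887040.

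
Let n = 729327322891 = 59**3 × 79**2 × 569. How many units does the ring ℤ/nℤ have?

φ(59^3) = 59^3 − 59^2 = 205379 − 3481 = 201898.
φ(79^2) = 79^1·(79−1) = 79·78 = 6162.
φ(569) = 569 − 1 = 568.
Multiply: 201898 · 6162 · 568 = 706646230368.

706646230368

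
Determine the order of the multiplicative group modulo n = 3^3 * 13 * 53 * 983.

φ(3^3) = 3^3 − 3^2 = 27 − 9 = 18.
φ(13) = 13 − 1 = 12.
φ(53) = 53 − 1 = 52.
φ(983) = 983 − 1 = 982.
Since φ is multiplicative, φ(18286749) = 18 · 12 · 52 · 982 = 11029824.

11029824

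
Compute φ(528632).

First factor: 528632 = 2^3 × 13^2 × 17 × 23.
φ(528632) = 528632 · (1 − 1/2) · (1 − 1/13) · (1 − 1/17) · (1 − 1/23)
       = 528632 · 4224/10166 = 219648.

219648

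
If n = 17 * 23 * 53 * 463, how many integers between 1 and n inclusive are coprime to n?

φ(17) = 17 − 1 = 16.
φ(23) = 23 − 1 = 22.
φ(53) = 53 − 1 = 52.
φ(463) = 463 − 1 = 462.
φ(9594749) = 16 × 22 × 52 × 462 = 8456448.

8456448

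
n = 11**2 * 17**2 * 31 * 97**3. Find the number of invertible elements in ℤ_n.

810769766400

φ(989373126247) = 989373126247 · (1 − 1/11) · (1 − 1/17) · (1 − 1/31) · (1 − 1/97)
       = 989373126247 · 460800/562309 = 810769766400.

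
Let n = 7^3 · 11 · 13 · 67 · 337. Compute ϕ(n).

782369280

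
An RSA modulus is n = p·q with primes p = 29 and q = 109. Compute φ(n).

φ(3161) = 3161 · (1 − 1/29) · (1 − 1/109)
       = 3161 · 3024/3161 = 3024.

3024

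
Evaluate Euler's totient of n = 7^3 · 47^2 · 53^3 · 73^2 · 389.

φ(7^3) = 7^2·(7−1) = 49·6 = 294.
φ(47^2) = 47^2 − 47^1 = 2209 − 47 = 2162.
φ(53^3) = 53^3 − 53^2 = 148877 − 2809 = 146068.
φ(73^2) = 73^2 − 73^1 = 5329 − 73 = 5256.
φ(389) = 389 − 1 = 388.
Multiply: 294 · 2162 · 146068 · 5256 · 388 = 189341226056166912.

189341226056166912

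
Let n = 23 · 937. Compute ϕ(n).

20592

φ(21551) = 21551 · (1 − 1/23) · (1 − 1/937)
       = 21551 · 20592/21551 = 20592.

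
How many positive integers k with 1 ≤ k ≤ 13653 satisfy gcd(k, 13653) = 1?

Prime factorization: 13653 = 3**2 * 37 * 41.
φ(3^2) = 3^2 − 3^1 = 9 − 3 = 6.
φ(37) = 37 − 1 = 36.
φ(41) = 41 − 1 = 40.
φ(13653) = 6 × 36 × 40 = 8640.

8640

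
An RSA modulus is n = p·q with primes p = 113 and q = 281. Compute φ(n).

31360

For distinct primes, φ(pq) = (p−1)(q−1) = 112 × 280 = 31360.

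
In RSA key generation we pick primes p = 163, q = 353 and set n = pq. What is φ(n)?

57024

φ(n) = (p − 1)(q − 1) = (163−1)(353−1) = 162·352 = 57024.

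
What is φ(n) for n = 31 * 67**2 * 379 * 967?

φ(31) = 31 − 1 = 30.
φ(67^2) = 67^1·(67−1) = 67·66 = 4422.
φ(379) = 379 − 1 = 378.
φ(967) = 967 − 1 = 966.
φ(51000799387) = 30 × 4422 × 378 × 966 = 48440533680.

48440533680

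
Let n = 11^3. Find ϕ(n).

φ(1331) = 1331 · (1 − 1/11)
       = 1331 · 10/11 = 1210.

1210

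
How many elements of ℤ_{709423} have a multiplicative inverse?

580800

Factor 709423: 709423 = 11**3 × 13 × 41.
φ(709423) = 709423 · (1 − 1/11) · (1 − 1/13) · (1 − 1/41)
       = 709423 · 4800/5863 = 580800.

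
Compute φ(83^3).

φ(83^3) = 83^2·(83−1) = 6889·82 = 564898.

564898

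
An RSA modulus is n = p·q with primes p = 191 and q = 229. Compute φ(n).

43320

φ(43739) = 43739 · (1 − 1/191) · (1 − 1/229)
       = 43739 · 43320/43739 = 43320.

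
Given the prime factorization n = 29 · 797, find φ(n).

φ(29) = 29 − 1 = 28.
φ(797) = 797 − 1 = 796.
Since φ is multiplicative, φ(23113) = 28 · 796 = 22288.

22288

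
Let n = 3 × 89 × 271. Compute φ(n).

47520

φ(3) = 3 − 1 = 2.
φ(89) = 89 − 1 = 88.
φ(271) = 271 − 1 = 270.
Since φ is multiplicative, φ(72357) = 2 · 88 · 270 = 47520.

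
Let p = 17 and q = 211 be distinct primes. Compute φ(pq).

φ(17) = 17 − 1 = 16.
φ(211) = 211 − 1 = 210.
Since φ is multiplicative, φ(3587) = 16 · 210 = 3360.

3360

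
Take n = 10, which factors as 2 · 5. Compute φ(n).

4

φ(2) = 2 − 1 = 1.
φ(5) = 5 − 1 = 4.
Since φ is multiplicative, φ(10) = 1 · 4 = 4.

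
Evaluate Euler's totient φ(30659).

27720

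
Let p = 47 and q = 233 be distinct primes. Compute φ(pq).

φ(pq) = (p−1)(q−1) = 46 · 232 = 10672.

10672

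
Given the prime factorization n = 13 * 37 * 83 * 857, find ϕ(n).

φ(13) = 13 − 1 = 12.
φ(37) = 37 − 1 = 36.
φ(83) = 83 − 1 = 82.
φ(857) = 857 − 1 = 856.
Since φ is multiplicative, φ(34214011) = 12 · 36 · 82 · 856 = 30322944.

30322944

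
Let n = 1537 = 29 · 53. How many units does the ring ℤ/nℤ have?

φ(29) = 29 − 1 = 28.
φ(53) = 53 − 1 = 52.
φ(1537) = 28 × 52 = 1456.

1456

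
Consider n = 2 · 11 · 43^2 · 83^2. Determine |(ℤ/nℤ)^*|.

122916360

φ(2) = 2 − 1 = 1.
φ(11) = 11 − 1 = 10.
φ(43^2) = 43^1·(43−1) = 43·42 = 1806.
φ(83^2) = 83^1·(83−1) = 83·82 = 6806.
Since φ is multiplicative, φ(280230742) = 1 · 10 · 1806 · 6806 = 122916360.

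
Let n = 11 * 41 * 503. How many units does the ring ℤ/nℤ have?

200800

φ(11) = 11 − 1 = 10.
φ(41) = 41 − 1 = 40.
φ(503) = 503 − 1 = 502.
Since φ is multiplicative, φ(226853) = 10 · 40 · 502 = 200800.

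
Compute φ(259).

259 = 7 · 37.
φ(259) = 259 · (1 − 1/7) · (1 − 1/37)
       = 259 · 216/259 = 216.

216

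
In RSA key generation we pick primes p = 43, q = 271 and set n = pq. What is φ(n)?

φ(n) = (p − 1)(q − 1) = (43−1)(271−1) = 42·270 = 11340.

11340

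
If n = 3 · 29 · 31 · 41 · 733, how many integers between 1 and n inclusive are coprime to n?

49190400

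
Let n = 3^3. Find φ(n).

φ(3^3) = 3^3 − 3^2 = 27 − 9 = 18.

18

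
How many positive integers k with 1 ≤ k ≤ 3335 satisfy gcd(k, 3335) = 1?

Prime factorization: 3335 = 5 * 23 * 29.
φ(3335) = 3335 · (1 − 1/5) · (1 − 1/23) · (1 − 1/29)
       = 3335 · 2464/3335 = 2464.

2464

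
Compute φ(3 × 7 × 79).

936

φ(1659) = 1659 · (1 − 1/3) · (1 − 1/7) · (1 − 1/79)
       = 1659 · 936/1659 = 936.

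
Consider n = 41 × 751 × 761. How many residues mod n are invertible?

22800000

φ(41) = 41 − 1 = 40.
φ(751) = 751 − 1 = 750.
φ(761) = 761 − 1 = 760.
φ(23431951) = 40 × 750 × 760 = 22800000.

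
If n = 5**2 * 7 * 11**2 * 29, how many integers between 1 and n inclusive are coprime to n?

369600

φ(614075) = 614075 · (1 − 1/5) · (1 − 1/7) · (1 − 1/11) · (1 − 1/29)
       = 614075 · 6720/11165 = 369600.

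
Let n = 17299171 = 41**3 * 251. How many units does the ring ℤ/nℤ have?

φ(41^3) = 41^3 − 41^2 = 68921 − 1681 = 67240.
φ(251) = 251 − 1 = 250.
φ(17299171) = 67240 × 250 = 16810000.

16810000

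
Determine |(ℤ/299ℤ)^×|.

Prime factorization: 299 = 13 · 23.
φ(13) = 13 − 1 = 12.
φ(23) = 23 − 1 = 22.
Multiply: 12 · 22 = 264.

264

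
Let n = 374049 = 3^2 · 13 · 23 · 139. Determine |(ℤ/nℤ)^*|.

φ(3^2) = 3^2 − 3^1 = 9 − 3 = 6.
φ(13) = 13 − 1 = 12.
φ(23) = 23 − 1 = 22.
φ(139) = 139 − 1 = 138.
φ(374049) = 6 × 12 × 22 × 138 = 218592.

218592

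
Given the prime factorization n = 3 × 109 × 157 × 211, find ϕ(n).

7076160

φ(10832529) = 10832529 · (1 − 1/3) · (1 − 1/109) · (1 − 1/157) · (1 − 1/211)
       = 10832529 · 7076160/10832529 = 7076160.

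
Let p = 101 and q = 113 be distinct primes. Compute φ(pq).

11200

For distinct primes, φ(pq) = (p−1)(q−1) = 100 × 112 = 11200.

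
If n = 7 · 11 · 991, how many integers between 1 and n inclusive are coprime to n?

59400

φ(7) = 7 − 1 = 6.
φ(11) = 11 − 1 = 10.
φ(991) = 991 − 1 = 990.
Multiply: 6 · 10 · 990 = 59400.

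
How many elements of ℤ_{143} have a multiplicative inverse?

120

Prime factorization: 143 = 11 · 13.
φ(143) = 143 · (1 − 1/11) · (1 − 1/13)
       = 143 · 120/143 = 120.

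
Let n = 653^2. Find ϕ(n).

φ(426409) = 426409 · (1 − 1/653)
       = 426409 · 652/653 = 425756.

425756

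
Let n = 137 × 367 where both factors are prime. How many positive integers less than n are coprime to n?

49776

φ(pq) = (p−1)(q−1) = 136 · 366 = 49776.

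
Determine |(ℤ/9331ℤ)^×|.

First factor: 9331 = 7 * 31 * 43.
φ(9331) = 9331 · (1 − 1/7) · (1 − 1/31) · (1 − 1/43)
       = 9331 · 7560/9331 = 7560.

7560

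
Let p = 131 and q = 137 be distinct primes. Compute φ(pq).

17680

φ(n) = (p − 1)(q − 1) = (131−1)(137−1) = 130·136 = 17680.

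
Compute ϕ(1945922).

813120

Prime factorization: 1945922 = 2 * 11**3 * 17 * 43.
φ(2) = 2 − 1 = 1.
φ(11^3) = 11^3 − 11^2 = 1331 − 121 = 1210.
φ(17) = 17 − 1 = 16.
φ(43) = 43 − 1 = 42.
φ(1945922) = 1 × 1210 × 16 × 42 = 813120.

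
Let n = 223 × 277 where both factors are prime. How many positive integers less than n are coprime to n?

61272

φ(pq) = (p−1)(q−1) = 222 · 276 = 61272.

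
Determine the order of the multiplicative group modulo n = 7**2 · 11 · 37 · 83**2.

φ(137387327) = 137387327 · (1 − 1/7) · (1 − 1/11) · (1 − 1/37) · (1 − 1/83)
       = 137387327 · 177120/236467 = 102906720.

102906720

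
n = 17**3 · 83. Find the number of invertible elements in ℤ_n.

φ(407779) = 407779 · (1 − 1/17) · (1 − 1/83)
       = 407779 · 1312/1411 = 379168.

379168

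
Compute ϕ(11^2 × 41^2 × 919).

165607200

φ(11^2) = 11^2 − 11^1 = 121 − 11 = 110.
φ(41^2) = 41^1·(41−1) = 41·40 = 1640.
φ(919) = 919 − 1 = 918.
Multiply: 110 · 1640 · 918 = 165607200.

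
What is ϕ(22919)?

20160

Factor 22919: 22919 = 13 · 41 · 43.
φ(22919) = 22919 · (1 − 1/13) · (1 − 1/41) · (1 − 1/43)
       = 22919 · 20160/22919 = 20160.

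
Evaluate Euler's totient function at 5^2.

φ(5^2) = 5^2 − 5^1 = 25 − 5 = 20.

20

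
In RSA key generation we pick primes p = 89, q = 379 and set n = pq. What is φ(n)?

33264

φ(n) = (p − 1)(q − 1) = (89−1)(379−1) = 88·378 = 33264.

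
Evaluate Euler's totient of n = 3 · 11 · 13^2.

3120

φ(5577) = 5577 · (1 − 1/3) · (1 − 1/11) · (1 − 1/13)
       = 5577 · 240/429 = 3120.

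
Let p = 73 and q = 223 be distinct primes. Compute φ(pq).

φ(pq) = (p−1)(q−1) = 72 · 222 = 15984.

15984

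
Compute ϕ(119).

96

119 = 7 · 17.
φ(7) = 7 − 1 = 6.
φ(17) = 17 − 1 = 16.
Multiply: 6 · 16 = 96.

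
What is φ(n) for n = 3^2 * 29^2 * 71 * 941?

320577600

φ(3^2) = 3^1·(3−1) = 3·2 = 6.
φ(29^2) = 29^2 − 29^1 = 841 − 29 = 812.
φ(71) = 71 − 1 = 70.
φ(941) = 941 − 1 = 940.
Since φ is multiplicative, φ(505692459) = 6 · 812 · 70 · 940 = 320577600.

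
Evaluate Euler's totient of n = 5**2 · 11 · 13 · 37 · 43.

3628800

φ(5^2) = 5^2 − 5^1 = 25 − 5 = 20.
φ(11) = 11 − 1 = 10.
φ(13) = 13 − 1 = 12.
φ(37) = 37 − 1 = 36.
φ(43) = 43 − 1 = 42.
φ(5687825) = 20 × 10 × 12 × 36 × 42 = 3628800.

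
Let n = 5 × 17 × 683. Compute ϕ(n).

43648

φ(5) = 5 − 1 = 4.
φ(17) = 17 − 1 = 16.
φ(683) = 683 − 1 = 682.
φ(58055) = 4 × 16 × 682 = 43648.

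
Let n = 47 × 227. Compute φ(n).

10396

φ(10669) = 10669 · (1 − 1/47) · (1 − 1/227)
       = 10669 · 10396/10669 = 10396.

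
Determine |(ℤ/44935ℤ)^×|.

Factor 44935: 44935 = 5 × 11 × 19 × 43.
φ(5) = 5 − 1 = 4.
φ(11) = 11 − 1 = 10.
φ(19) = 19 − 1 = 18.
φ(43) = 43 − 1 = 42.
Since φ is multiplicative, φ(44935) = 4 · 10 · 18 · 42 = 30240.

30240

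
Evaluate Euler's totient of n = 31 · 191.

5700

φ(5921) = 5921 · (1 − 1/31) · (1 − 1/191)
       = 5921 · 5700/5921 = 5700.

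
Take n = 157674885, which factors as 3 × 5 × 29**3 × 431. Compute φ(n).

81005120

φ(157674885) = 157674885 · (1 − 1/3) · (1 − 1/5) · (1 − 1/29) · (1 − 1/431)
       = 157674885 · 96320/187485 = 81005120.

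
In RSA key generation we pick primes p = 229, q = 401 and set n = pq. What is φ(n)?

φ(pq) = (p−1)(q−1) = 228 · 400 = 91200.

91200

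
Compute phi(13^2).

φ(13^2) = 13^2 − 13^1 = 169 − 13 = 156.

156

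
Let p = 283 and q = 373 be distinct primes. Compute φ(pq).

104904

φ(283) = 283 − 1 = 282.
φ(373) = 373 − 1 = 372.
Since φ is multiplicative, φ(105559) = 282 · 372 = 104904.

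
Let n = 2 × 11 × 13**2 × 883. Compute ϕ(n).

φ(3282994) = 3282994 · (1 − 1/2) · (1 − 1/11) · (1 − 1/13) · (1 − 1/883)
       = 3282994 · 105840/252538 = 1375920.

1375920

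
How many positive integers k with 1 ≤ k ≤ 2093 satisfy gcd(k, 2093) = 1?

First factor: 2093 = 7 · 13 · 23.
φ(7) = 7 − 1 = 6.
φ(13) = 13 − 1 = 12.
φ(23) = 23 − 1 = 22.
Multiply: 6 · 12 · 22 = 1584.

1584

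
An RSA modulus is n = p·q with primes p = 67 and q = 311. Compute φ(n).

20460

φ(20837) = 20837 · (1 − 1/67) · (1 − 1/311)
       = 20837 · 20460/20837 = 20460.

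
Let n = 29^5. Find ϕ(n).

19803868

φ(20511149) = 20511149 · (1 − 1/29)
       = 20511149 · 28/29 = 19803868.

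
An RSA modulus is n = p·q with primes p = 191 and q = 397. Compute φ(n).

φ(pq) = (p−1)(q−1) = 190 · 396 = 75240.

75240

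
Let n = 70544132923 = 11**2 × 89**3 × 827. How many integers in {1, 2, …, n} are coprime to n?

φ(11^2) = 11^1·(11−1) = 11·10 = 110.
φ(89^3) = 89^2·(89−1) = 7921·88 = 697048.
φ(827) = 827 − 1 = 826.
Multiply: 110 · 697048 · 826 = 63333781280.

63333781280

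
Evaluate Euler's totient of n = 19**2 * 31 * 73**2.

φ(59636839) = 59636839 · (1 − 1/19) · (1 − 1/31) · (1 − 1/73)
       = 59636839 · 38880/42997 = 53926560.

53926560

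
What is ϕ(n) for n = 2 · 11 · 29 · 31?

φ(2) = 2 − 1 = 1.
φ(11) = 11 − 1 = 10.
φ(29) = 29 − 1 = 28.
φ(31) = 31 − 1 = 30.
Multiply: 1 · 10 · 28 · 30 = 8400.

8400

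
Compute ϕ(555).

First factor: 555 = 3 · 5 · 37.
φ(555) = 555 · (1 − 1/3) · (1 − 1/5) · (1 − 1/37)
       = 555 · 288/555 = 288.

288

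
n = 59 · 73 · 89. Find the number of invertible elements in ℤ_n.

φ(383323) = 383323 · (1 − 1/59) · (1 − 1/73) · (1 − 1/89)
       = 383323 · 367488/383323 = 367488.

367488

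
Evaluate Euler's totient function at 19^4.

φ(130321) = 130321 · (1 − 1/19)
       = 130321 · 18/19 = 123462.

123462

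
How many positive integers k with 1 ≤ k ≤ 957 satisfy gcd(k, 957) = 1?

First factor: 957 = 3 · 11 · 29.
φ(957) = 957 · (1 − 1/3) · (1 − 1/11) · (1 − 1/29)
       = 957 · 560/957 = 560.

560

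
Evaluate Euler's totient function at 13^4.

26364

φ(28561) = 28561 · (1 − 1/13)
       = 28561 · 12/13 = 26364.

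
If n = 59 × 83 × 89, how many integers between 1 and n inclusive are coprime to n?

418528

φ(59) = 59 − 1 = 58.
φ(83) = 83 − 1 = 82.
φ(89) = 89 − 1 = 88.
Multiply: 58 · 82 · 88 = 418528.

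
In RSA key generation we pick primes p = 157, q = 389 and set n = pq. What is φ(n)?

60528

φ(n) = (p − 1)(q − 1) = (157−1)(389−1) = 156·388 = 60528.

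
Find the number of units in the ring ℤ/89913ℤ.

Factor 89913: 89913 = 3 · 17 · 41 · 43.
φ(3) = 3 − 1 = 2.
φ(17) = 17 − 1 = 16.
φ(41) = 41 − 1 = 40.
φ(43) = 43 − 1 = 42.
Multiply: 2 · 16 · 40 · 42 = 53760.

53760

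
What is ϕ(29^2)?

φ(841) = 841 · (1 − 1/29)
       = 841 · 28/29 = 812.

812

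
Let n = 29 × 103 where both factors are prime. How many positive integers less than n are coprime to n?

φ(2987) = 2987 · (1 − 1/29) · (1 − 1/103)
       = 2987 · 2856/2987 = 2856.

2856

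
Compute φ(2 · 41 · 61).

2400

φ(5002) = 5002 · (1 − 1/2) · (1 − 1/41) · (1 − 1/61)
       = 5002 · 2400/5002 = 2400.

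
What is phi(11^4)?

13310

φ(14641) = 14641 · (1 − 1/11)
       = 14641 · 10/11 = 13310.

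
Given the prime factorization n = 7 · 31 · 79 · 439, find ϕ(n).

φ(7525777) = 7525777 · (1 − 1/7) · (1 − 1/31) · (1 − 1/79) · (1 − 1/439)
       = 7525777 · 6149520/7525777 = 6149520.

6149520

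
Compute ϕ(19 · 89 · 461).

728640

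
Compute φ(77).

60

First factor: 77 = 7 · 11.
φ(7) = 7 − 1 = 6.
φ(11) = 11 − 1 = 10.
φ(77) = 6 × 10 = 60.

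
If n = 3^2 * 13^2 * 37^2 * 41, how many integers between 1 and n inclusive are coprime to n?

49870080

φ(85372209) = 85372209 · (1 − 1/3) · (1 − 1/13) · (1 − 1/37) · (1 − 1/41)
       = 85372209 · 34560/59163 = 49870080.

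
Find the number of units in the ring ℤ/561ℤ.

320

First factor: 561 = 3 × 11 × 17.
φ(3) = 3 − 1 = 2.
φ(11) = 11 − 1 = 10.
φ(17) = 17 − 1 = 16.
Since φ is multiplicative, φ(561) = 2 · 10 · 16 = 320.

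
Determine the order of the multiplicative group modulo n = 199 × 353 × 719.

50041728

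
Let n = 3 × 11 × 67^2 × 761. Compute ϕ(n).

67214400

φ(3) = 3 − 1 = 2.
φ(11) = 11 − 1 = 10.
φ(67^2) = 67^2 − 67^1 = 4489 − 67 = 4422.
φ(761) = 761 − 1 = 760.
Since φ is multiplicative, φ(112732257) = 2 · 10 · 4422 · 760 = 67214400.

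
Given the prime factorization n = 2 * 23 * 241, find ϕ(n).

5280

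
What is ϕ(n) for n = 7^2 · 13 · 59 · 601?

17539200

φ(22587383) = 22587383 · (1 − 1/7) · (1 − 1/13) · (1 − 1/59) · (1 − 1/601)
       = 22587383 · 2505600/3226769 = 17539200.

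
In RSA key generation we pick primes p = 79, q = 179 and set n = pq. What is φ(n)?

13884

φ(pq) = (p−1)(q−1) = 78 · 178 = 13884.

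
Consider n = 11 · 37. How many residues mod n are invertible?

φ(407) = 407 · (1 − 1/11) · (1 − 1/37)
       = 407 · 360/407 = 360.

360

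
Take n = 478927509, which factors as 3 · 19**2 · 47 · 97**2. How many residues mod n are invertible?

292992768

φ(3) = 3 − 1 = 2.
φ(19^2) = 19^2 − 19^1 = 361 − 19 = 342.
φ(47) = 47 − 1 = 46.
φ(97^2) = 97^1·(97−1) = 97·96 = 9312.
φ(478927509) = 2 × 342 × 46 × 9312 = 292992768.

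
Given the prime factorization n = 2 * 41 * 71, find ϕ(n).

2800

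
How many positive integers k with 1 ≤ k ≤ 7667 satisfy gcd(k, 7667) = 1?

6400

First factor: 7667 = 11 · 17 · 41.
φ(7667) = 7667 · (1 − 1/11) · (1 − 1/17) · (1 − 1/41)
       = 7667 · 6400/7667 = 6400.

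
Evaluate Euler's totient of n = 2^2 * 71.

φ(2^2) = 2^2 − 2^1 = 4 − 2 = 2.
φ(71) = 71 − 1 = 70.
Multiply: 2 · 70 = 140.

140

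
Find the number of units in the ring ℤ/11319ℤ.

5880

First factor: 11319 = 3 × 7^3 × 11.
φ(3) = 3 − 1 = 2.
φ(7^3) = 7^2·(7−1) = 49·6 = 294.
φ(11) = 11 − 1 = 10.
Multiply: 2 · 294 · 10 = 5880.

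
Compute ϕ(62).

30

62 = 2 * 31.
φ(2) = 2 − 1 = 1.
φ(31) = 31 − 1 = 30.
Multiply: 1 · 30 = 30.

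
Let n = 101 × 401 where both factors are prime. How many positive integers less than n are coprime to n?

40000

For distinct primes, φ(pq) = (p−1)(q−1) = 100 × 400 = 40000.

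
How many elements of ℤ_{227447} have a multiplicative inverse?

184800

Prime factorization: 227447 = 11 × 23 × 29 × 31.
φ(227447) = 227447 · (1 − 1/11) · (1 − 1/23) · (1 − 1/29) · (1 − 1/31)
       = 227447 · 184800/227447 = 184800.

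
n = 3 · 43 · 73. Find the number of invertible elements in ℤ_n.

6048

φ(3) = 3 − 1 = 2.
φ(43) = 43 − 1 = 42.
φ(73) = 73 − 1 = 72.
Since φ is multiplicative, φ(9417) = 2 · 42 · 72 = 6048.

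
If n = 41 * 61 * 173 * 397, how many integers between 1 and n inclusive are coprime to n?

φ(41) = 41 − 1 = 40.
φ(61) = 61 − 1 = 60.
φ(173) = 173 − 1 = 172.
φ(397) = 397 − 1 = 396.
Since φ is multiplicative, φ(171771181) = 40 · 60 · 172 · 396 = 163468800.

163468800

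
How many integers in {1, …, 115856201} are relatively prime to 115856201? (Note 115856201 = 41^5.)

φ(41^5) = 41^4·(41−1) = 2825761·40 = 113030440.

113030440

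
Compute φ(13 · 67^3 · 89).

φ(347982791) = 347982791 · (1 − 1/13) · (1 − 1/67) · (1 − 1/89)
       = 347982791 · 69696/77519 = 312865344.

312865344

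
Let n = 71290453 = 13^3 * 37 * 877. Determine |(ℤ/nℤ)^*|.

63955008

φ(13^3) = 13^3 − 13^2 = 2197 − 169 = 2028.
φ(37) = 37 − 1 = 36.
φ(877) = 877 − 1 = 876.
Since φ is multiplicative, φ(71290453) = 2028 · 36 · 876 = 63955008.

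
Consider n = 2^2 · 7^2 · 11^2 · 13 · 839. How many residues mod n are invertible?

φ(2^2) = 2^2 − 2^1 = 4 − 2 = 2.
φ(7^2) = 7^1·(7−1) = 7·6 = 42.
φ(11^2) = 11^1·(11−1) = 11·10 = 110.
φ(13) = 13 − 1 = 12.
φ(839) = 839 − 1 = 838.
φ(258670412) = 2 × 42 × 110 × 12 × 838 = 92917440.

92917440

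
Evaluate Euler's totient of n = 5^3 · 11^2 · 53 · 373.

φ(299006125) = 299006125 · (1 − 1/5) · (1 − 1/11) · (1 − 1/53) · (1 − 1/373)
       = 299006125 · 773760/1087295 = 212784000.

212784000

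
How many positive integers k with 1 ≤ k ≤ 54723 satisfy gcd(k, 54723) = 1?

32256

First factor: 54723 = 3 · 17 · 29 · 37.
φ(54723) = 54723 · (1 − 1/3) · (1 − 1/17) · (1 − 1/29) · (1 − 1/37)
       = 54723 · 32256/54723 = 32256.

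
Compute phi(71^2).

4970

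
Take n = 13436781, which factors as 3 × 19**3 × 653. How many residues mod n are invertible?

φ(3) = 3 − 1 = 2.
φ(19^3) = 19^3 − 19^2 = 6859 − 361 = 6498.
φ(653) = 653 − 1 = 652.
Since φ is multiplicative, φ(13436781) = 2 · 6498 · 652 = 8473392.

8473392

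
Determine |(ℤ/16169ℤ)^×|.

16169 = 19 · 23 · 37.
φ(16169) = 16169 · (1 − 1/19) · (1 − 1/23) · (1 − 1/37)
       = 16169 · 14256/16169 = 14256.

14256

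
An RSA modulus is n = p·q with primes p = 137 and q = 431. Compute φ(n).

58480

φ(59047) = 59047 · (1 − 1/137) · (1 − 1/431)
       = 59047 · 58480/59047 = 58480.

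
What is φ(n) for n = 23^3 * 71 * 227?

184113160

φ(196095539) = 196095539 · (1 − 1/23) · (1 − 1/71) · (1 − 1/227)
       = 196095539 · 348040/370691 = 184113160.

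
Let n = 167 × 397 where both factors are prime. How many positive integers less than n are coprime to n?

65736

φ(n) = (p − 1)(q − 1) = (167−1)(397−1) = 166·396 = 65736.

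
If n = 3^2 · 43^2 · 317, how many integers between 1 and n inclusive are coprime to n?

3424176

φ(5275197) = 5275197 · (1 − 1/3) · (1 − 1/43) · (1 − 1/317)
       = 5275197 · 26544/40893 = 3424176.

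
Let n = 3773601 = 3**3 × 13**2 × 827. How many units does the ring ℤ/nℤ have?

φ(3773601) = 3773601 · (1 − 1/3) · (1 − 1/13) · (1 − 1/827)
       = 3773601 · 19824/32253 = 2319408.

2319408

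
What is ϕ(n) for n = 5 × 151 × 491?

294000

φ(5) = 5 − 1 = 4.
φ(151) = 151 − 1 = 150.
φ(491) = 491 − 1 = 490.
Multiply: 4 · 150 · 490 = 294000.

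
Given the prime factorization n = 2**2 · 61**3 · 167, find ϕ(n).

φ(151623308) = 151623308 · (1 − 1/2) · (1 − 1/61) · (1 − 1/167)
       = 151623308 · 9960/20374 = 74122320.

74122320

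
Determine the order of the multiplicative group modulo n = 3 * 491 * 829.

811440

φ(3) = 3 − 1 = 2.
φ(491) = 491 − 1 = 490.
φ(829) = 829 − 1 = 828.
Multiply: 2 · 490 · 828 = 811440.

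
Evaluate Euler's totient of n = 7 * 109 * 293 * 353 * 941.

φ(74260263707) = 74260263707 · (1 − 1/7) · (1 − 1/109) · (1 − 1/293) · (1 − 1/353) · (1 − 1/941)
       = 74260263707 · 62607790080/74260263707 = 62607790080.

62607790080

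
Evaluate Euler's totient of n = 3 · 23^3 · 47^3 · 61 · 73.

φ(3) = 3 − 1 = 2.
φ(23^3) = 23^3 − 23^2 = 12167 − 529 = 11638.
φ(47^3) = 47^3 − 47^2 = 103823 − 2209 = 101614.
φ(61) = 61 − 1 = 60.
φ(73) = 73 − 1 = 72.
φ(16875281717319) = 2 × 11638 × 101614 × 60 × 72 = 10217523444480.

10217523444480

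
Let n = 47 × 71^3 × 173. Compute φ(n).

2791907440

φ(47) = 47 − 1 = 46.
φ(71^3) = 71^3 − 71^2 = 357911 − 5041 = 352870.
φ(173) = 173 − 1 = 172.
Since φ is multiplicative, φ(2910174341) = 46 · 352870 · 172 = 2791907440.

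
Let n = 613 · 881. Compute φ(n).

538560

φ(540053) = 540053 · (1 − 1/613) · (1 − 1/881)
       = 540053 · 538560/540053 = 538560.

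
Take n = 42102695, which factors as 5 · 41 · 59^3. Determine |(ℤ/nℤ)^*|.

φ(5) = 5 − 1 = 4.
φ(41) = 41 − 1 = 40.
φ(59^3) = 59^3 − 59^2 = 205379 − 3481 = 201898.
Multiply: 4 · 40 · 201898 = 32303680.

32303680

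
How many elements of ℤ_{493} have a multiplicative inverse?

Factor 493: 493 = 17 × 29.
φ(493) = 493 · (1 − 1/17) · (1 − 1/29)
       = 493 · 448/493 = 448.

448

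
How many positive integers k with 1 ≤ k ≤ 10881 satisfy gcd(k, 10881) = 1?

6480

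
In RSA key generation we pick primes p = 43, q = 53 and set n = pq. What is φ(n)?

2184

φ(43) = 43 − 1 = 42.
φ(53) = 53 − 1 = 52.
φ(2279) = 42 × 52 = 2184.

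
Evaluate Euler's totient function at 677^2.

457652

φ(677^2) = 677^1·(677−1) = 677·676 = 457652.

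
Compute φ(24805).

17600

Factor 24805: 24805 = 5 * 11^2 * 41.
φ(5) = 5 − 1 = 4.
φ(11^2) = 11^1·(11−1) = 11·10 = 110.
φ(41) = 41 − 1 = 40.
φ(24805) = 4 × 110 × 40 = 17600.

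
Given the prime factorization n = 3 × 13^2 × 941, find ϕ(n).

293280

φ(3) = 3 − 1 = 2.
φ(13^2) = 13^1·(13−1) = 13·12 = 156.
φ(941) = 941 − 1 = 940.
Multiply: 2 · 156 · 940 = 293280.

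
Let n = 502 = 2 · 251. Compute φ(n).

250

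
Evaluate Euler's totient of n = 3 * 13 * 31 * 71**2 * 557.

φ(3394674933) = 3394674933 · (1 − 1/3) · (1 − 1/13) · (1 − 1/31) · (1 − 1/71) · (1 − 1/557)
       = 3394674933 · 28022400/47812323 = 1989590400.

1989590400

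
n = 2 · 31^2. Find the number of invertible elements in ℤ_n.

φ(1922) = 1922 · (1 − 1/2) · (1 − 1/31)
       = 1922 · 30/62 = 930.

930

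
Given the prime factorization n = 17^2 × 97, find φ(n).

26112

φ(28033) = 28033 · (1 − 1/17) · (1 − 1/97)
       = 28033 · 1536/1649 = 26112.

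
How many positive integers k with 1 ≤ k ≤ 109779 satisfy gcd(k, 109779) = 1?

Factor 109779: 109779 = 3 · 23 · 37 · 43.
φ(3) = 3 − 1 = 2.
φ(23) = 23 − 1 = 22.
φ(37) = 37 − 1 = 36.
φ(43) = 43 − 1 = 42.
Since φ is multiplicative, φ(109779) = 2 · 22 · 36 · 42 = 66528.

66528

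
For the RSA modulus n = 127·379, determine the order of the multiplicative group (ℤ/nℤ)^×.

47628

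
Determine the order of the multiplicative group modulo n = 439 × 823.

φ(361297) = 361297 · (1 − 1/439) · (1 − 1/823)
       = 361297 · 360036/361297 = 360036.

360036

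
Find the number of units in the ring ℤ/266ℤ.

266 = 2 × 7 × 19.
φ(2) = 2 − 1 = 1.
φ(7) = 7 − 1 = 6.
φ(19) = 19 − 1 = 18.
Multiply: 1 · 6 · 18 = 108.

108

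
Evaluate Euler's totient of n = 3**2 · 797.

4776

φ(3^2) = 3^2 − 3^1 = 9 − 3 = 6.
φ(797) = 797 − 1 = 796.
Multiply: 6 · 796 = 4776.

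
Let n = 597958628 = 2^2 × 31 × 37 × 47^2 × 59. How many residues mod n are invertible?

φ(597958628) = 597958628 · (1 − 1/2) · (1 − 1/31) · (1 − 1/37) · (1 − 1/47) · (1 − 1/59)
       = 597958628 · 2881440/6361262 = 270855360.

270855360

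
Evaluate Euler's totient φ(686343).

362208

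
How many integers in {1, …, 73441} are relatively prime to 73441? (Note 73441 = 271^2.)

φ(73441) = 73441 · (1 − 1/271)
       = 73441 · 270/271 = 73170.

73170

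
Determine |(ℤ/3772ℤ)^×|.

1760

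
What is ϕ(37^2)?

1332

φ(37^2) = 37^2 − 37^1 = 1369 − 37 = 1332.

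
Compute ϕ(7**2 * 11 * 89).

36960

φ(7^2) = 7^2 − 7^1 = 49 − 7 = 42.
φ(11) = 11 − 1 = 10.
φ(89) = 89 − 1 = 88.
Since φ is multiplicative, φ(47971) = 42 · 10 · 88 = 36960.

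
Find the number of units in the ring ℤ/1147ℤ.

1080

First factor: 1147 = 31 · 37.
φ(1147) = 1147 · (1 − 1/31) · (1 − 1/37)
       = 1147 · 1080/1147 = 1080.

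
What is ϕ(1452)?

440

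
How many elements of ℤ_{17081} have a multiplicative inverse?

15120

Factor 17081: 17081 = 19 * 29 * 31.
φ(19) = 19 − 1 = 18.
φ(29) = 29 − 1 = 28.
φ(31) = 31 − 1 = 30.
φ(17081) = 18 × 28 × 30 = 15120.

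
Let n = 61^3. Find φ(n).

223260

φ(61^3) = 61^3 − 61^2 = 226981 − 3721 = 223260.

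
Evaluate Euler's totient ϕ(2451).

Factor 2451: 2451 = 3 · 19 · 43.
φ(3) = 3 − 1 = 2.
φ(19) = 19 − 1 = 18.
φ(43) = 43 − 1 = 42.
φ(2451) = 2 × 18 × 42 = 1512.

1512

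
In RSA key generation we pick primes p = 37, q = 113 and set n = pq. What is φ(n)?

For distinct primes, φ(pq) = (p−1)(q−1) = 36 × 112 = 4032.

4032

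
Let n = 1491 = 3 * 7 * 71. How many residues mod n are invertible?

φ(3) = 3 − 1 = 2.
φ(7) = 7 − 1 = 6.
φ(71) = 71 − 1 = 70.
Multiply: 2 · 6 · 70 = 840.

840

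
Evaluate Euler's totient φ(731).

672

731 = 17 · 43.
φ(731) = 731 · (1 − 1/17) · (1 − 1/43)
       = 731 · 672/731 = 672.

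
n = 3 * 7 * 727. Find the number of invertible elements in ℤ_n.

φ(15267) = 15267 · (1 − 1/3) · (1 − 1/7) · (1 − 1/727)
       = 15267 · 8712/15267 = 8712.

8712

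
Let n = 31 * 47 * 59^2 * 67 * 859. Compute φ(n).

267417802080

φ(31) = 31 − 1 = 30.
φ(47) = 47 − 1 = 46.
φ(59^2) = 59^2 − 59^1 = 3481 − 59 = 3422.
φ(67) = 67 − 1 = 66.
φ(859) = 859 − 1 = 858.
φ(291898283801) = 30 × 46 × 3422 × 66 × 858 = 267417802080.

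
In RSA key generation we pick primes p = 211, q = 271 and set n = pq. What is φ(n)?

For distinct primes, φ(pq) = (p−1)(q−1) = 210 × 270 = 56700.

56700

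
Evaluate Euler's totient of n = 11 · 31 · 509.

152400

φ(173569) = 173569 · (1 − 1/11) · (1 − 1/31) · (1 − 1/509)
       = 173569 · 152400/173569 = 152400.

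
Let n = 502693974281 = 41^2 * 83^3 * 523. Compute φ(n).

483597879840

φ(41^2) = 41^2 − 41^1 = 1681 − 41 = 1640.
φ(83^3) = 83^3 − 83^2 = 571787 − 6889 = 564898.
φ(523) = 523 − 1 = 522.
φ(502693974281) = 1640 × 564898 × 522 = 483597879840.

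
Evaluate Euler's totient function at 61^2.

3660

φ(61^2) = 61^1·(61−1) = 61·60 = 3660.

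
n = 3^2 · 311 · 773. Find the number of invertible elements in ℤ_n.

φ(2163627) = 2163627 · (1 − 1/3) · (1 − 1/311) · (1 − 1/773)
       = 2163627 · 478640/721209 = 1435920.

1435920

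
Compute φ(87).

Factor 87: 87 = 3 · 29.
φ(3) = 3 − 1 = 2.
φ(29) = 29 − 1 = 28.
Since φ is multiplicative, φ(87) = 2 · 28 = 56.

56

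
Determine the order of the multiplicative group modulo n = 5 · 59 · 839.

194416

φ(5) = 5 − 1 = 4.
φ(59) = 59 − 1 = 58.
φ(839) = 839 − 1 = 838.
Multiply: 4 · 58 · 838 = 194416.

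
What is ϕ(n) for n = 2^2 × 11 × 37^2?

φ(60236) = 60236 · (1 − 1/2) · (1 − 1/11) · (1 − 1/37)
       = 60236 · 360/814 = 26640.

26640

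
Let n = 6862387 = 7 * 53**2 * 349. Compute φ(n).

φ(6862387) = 6862387 · (1 − 1/7) · (1 − 1/53) · (1 − 1/349)
       = 6862387 · 108576/129479 = 5754528.

5754528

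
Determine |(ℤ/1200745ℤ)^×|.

Prime factorization: 1200745 = 5 · 7^2 · 13^2 · 29.
φ(5) = 5 − 1 = 4.
φ(7^2) = 7^1·(7−1) = 7·6 = 42.
φ(13^2) = 13^2 − 13^1 = 169 − 13 = 156.
φ(29) = 29 − 1 = 28.
φ(1200745) = 4 × 42 × 156 × 28 = 733824.

733824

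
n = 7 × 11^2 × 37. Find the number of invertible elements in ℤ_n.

φ(31339) = 31339 · (1 − 1/7) · (1 − 1/11) · (1 − 1/37)
       = 31339 · 2160/2849 = 23760.

23760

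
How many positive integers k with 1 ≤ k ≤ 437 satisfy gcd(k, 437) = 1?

396

Prime factorization: 437 = 19 · 23.
φ(437) = 437 · (1 − 1/19) · (1 − 1/23)
       = 437 · 396/437 = 396.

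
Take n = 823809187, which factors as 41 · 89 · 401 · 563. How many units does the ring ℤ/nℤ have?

φ(41) = 41 − 1 = 40.
φ(89) = 89 − 1 = 88.
φ(401) = 401 − 1 = 400.
φ(563) = 563 − 1 = 562.
Since φ is multiplicative, φ(823809187) = 40 · 88 · 400 · 562 = 791296000.

791296000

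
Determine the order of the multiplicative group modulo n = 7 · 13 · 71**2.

357840

φ(458731) = 458731 · (1 − 1/7) · (1 − 1/13) · (1 − 1/71)
       = 458731 · 5040/6461 = 357840.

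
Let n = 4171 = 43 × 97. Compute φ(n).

4032

φ(43) = 43 − 1 = 42.
φ(97) = 97 − 1 = 96.
Multiply: 42 · 96 = 4032.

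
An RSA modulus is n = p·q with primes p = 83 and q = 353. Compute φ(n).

28864

φ(pq) = (p−1)(q−1) = 82 · 352 = 28864.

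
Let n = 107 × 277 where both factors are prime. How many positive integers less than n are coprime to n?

29256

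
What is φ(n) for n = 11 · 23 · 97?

φ(11) = 11 − 1 = 10.
φ(23) = 23 − 1 = 22.
φ(97) = 97 − 1 = 96.
φ(24541) = 10 × 22 × 96 = 21120.

21120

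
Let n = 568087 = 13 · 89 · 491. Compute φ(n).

φ(13) = 13 − 1 = 12.
φ(89) = 89 − 1 = 88.
φ(491) = 491 − 1 = 490.
Since φ is multiplicative, φ(568087) = 12 · 88 · 490 = 517440.

517440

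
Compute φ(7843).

6600

First factor: 7843 = 11 × 23 × 31.
φ(11) = 11 − 1 = 10.
φ(23) = 23 − 1 = 22.
φ(31) = 31 − 1 = 30.
φ(7843) = 10 × 22 × 30 = 6600.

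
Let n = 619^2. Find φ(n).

φ(383161) = 383161 · (1 − 1/619)
       = 383161 · 618/619 = 382542.

382542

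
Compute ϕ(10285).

7040

10285 = 5 * 11^2 * 17.
φ(10285) = 10285 · (1 − 1/5) · (1 − 1/11) · (1 − 1/17)
       = 10285 · 640/935 = 7040.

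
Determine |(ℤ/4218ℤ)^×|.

1296

First factor: 4218 = 2 * 3 * 19 * 37.
φ(4218) = 4218 · (1 − 1/2) · (1 − 1/3) · (1 − 1/19) · (1 − 1/37)
       = 4218 · 1296/4218 = 1296.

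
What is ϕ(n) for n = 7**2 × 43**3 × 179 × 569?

φ(396795505393) = 396795505393 · (1 − 1/7) · (1 − 1/43) · (1 − 1/179) · (1 − 1/569)
       = 396795505393 · 25478208/30657151 = 329764446144.

329764446144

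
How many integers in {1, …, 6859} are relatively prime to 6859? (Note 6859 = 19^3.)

φ(6859) = 6859 · (1 − 1/19)
       = 6859 · 18/19 = 6498.

6498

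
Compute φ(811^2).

φ(811^2) = 811^1·(811−1) = 811·810 = 656910.

656910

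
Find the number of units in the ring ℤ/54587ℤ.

Factor 54587: 54587 = 13^2 · 17 · 19.
φ(54587) = 54587 · (1 − 1/13) · (1 − 1/17) · (1 − 1/19)
       = 54587 · 3456/4199 = 44928.

44928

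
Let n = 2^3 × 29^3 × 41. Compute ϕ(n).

φ(7999592) = 7999592 · (1 − 1/2) · (1 − 1/29) · (1 − 1/41)
       = 7999592 · 1120/2378 = 3767680.

3767680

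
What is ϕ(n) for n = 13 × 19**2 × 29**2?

3332448

φ(13) = 13 − 1 = 12.
φ(19^2) = 19^2 − 19^1 = 361 − 19 = 342.
φ(29^2) = 29^2 − 29^1 = 841 − 29 = 812.
φ(3946813) = 12 × 342 × 812 = 3332448.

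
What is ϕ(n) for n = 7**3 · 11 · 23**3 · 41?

φ(7^3) = 7^3 − 7^2 = 343 − 49 = 294.
φ(11) = 11 − 1 = 10.
φ(23^3) = 23^2·(23−1) = 529·22 = 11638.
φ(41) = 41 − 1 = 40.
φ(1882149731) = 294 × 10 × 11638 × 40 = 1368628800.

1368628800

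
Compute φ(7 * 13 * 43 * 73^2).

15894144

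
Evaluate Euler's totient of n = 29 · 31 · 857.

φ(770443) = 770443 · (1 − 1/29) · (1 − 1/31) · (1 − 1/857)
       = 770443 · 719040/770443 = 719040.

719040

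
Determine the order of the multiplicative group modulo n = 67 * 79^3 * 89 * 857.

2420188303104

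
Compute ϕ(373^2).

φ(139129) = 139129 · (1 − 1/373)
       = 139129 · 372/373 = 138756.

138756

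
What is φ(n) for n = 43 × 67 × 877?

2428272

φ(43) = 43 − 1 = 42.
φ(67) = 67 − 1 = 66.
φ(877) = 877 − 1 = 876.
φ(2526637) = 42 × 66 × 876 = 2428272.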